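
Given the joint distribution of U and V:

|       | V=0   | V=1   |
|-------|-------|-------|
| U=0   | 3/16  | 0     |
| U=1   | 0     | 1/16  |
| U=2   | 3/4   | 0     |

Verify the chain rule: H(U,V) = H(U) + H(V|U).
Left side:
H(U,V) = -[(3/16)·log₂(3/16) + (1/16)·log₂(1/16) + (3/4)·log₂(3/4)]
  = 0.4528 + 0.2500 + 0.3113
  = 1.0141 bits

Right side:
Marginal P(U) (row sums):
  P(U=0) = 3/16 + 0 = 3/16
  P(U=1) = 0 + 1/16 = 1/16
  P(U=2) = 3/4 + 0 = 3/4
H(U) = -[(3/16)·log₂(3/16) + (1/16)·log₂(1/16) + (3/4)·log₂(3/4)]
  = 0.4528 + 0.2500 + 0.3113
  = 1.0141 bits
H(V|U) = -Σ P(U,V)·log₂ P(V|U), where P(V|U) = P(U,V) / P(U)
  (cells with P(U,V) = 0 contribute 0)
  (U=0,V=0): P(V|U) = (3/16)/(3/16) = 1;  -(3/16)·log₂(1) = 0.0000
  (U=1,V=1): P(V|U) = (1/16)/(1/16) = 1;  -(1/16)·log₂(1) = 0.0000
  (U=2,V=0): P(V|U) = (3/4)/(3/4) = 1;  -(3/4)·log₂(1) = 0.0000
H(V|U) = 0.0000 + 0.0000 + 0.0000
  = 0.0000 bits
H(U) + H(V|U) = 1.0141 + 0.0000 = 1.0141 bits

Both sides equal 1.0141 bits, so the chain rule holds ✓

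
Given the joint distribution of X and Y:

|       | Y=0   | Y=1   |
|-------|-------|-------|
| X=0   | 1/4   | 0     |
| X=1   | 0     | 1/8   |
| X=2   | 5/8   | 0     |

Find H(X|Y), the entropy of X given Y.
Marginal P(Y) (column sums):
  P(Y=0) = 1/4 + 0 + 5/8 = 7/8
  P(Y=1) = 0 + 1/8 + 0 = 1/8

H(X|Y) = -Σ P(X,Y)·log₂ P(X|Y), where P(X|Y) = P(X,Y) / P(Y)
  (cells with P(X,Y) = 0 contribute 0)
  (X=0,Y=0): P(X|Y) = (1/4)/(7/8) = 2/7;  -(1/4)·log₂(2/7) = 0.4518
  (X=1,Y=1): P(X|Y) = (1/8)/(1/8) = 1;  -(1/8)·log₂(1) = 0.0000
  (X=2,Y=0): P(X|Y) = (5/8)/(7/8) = 5/7;  -(5/8)·log₂(5/7) = 0.3034
H(X|Y) = 0.4518 + 0.0000 + 0.3034
  = 0.7552 bits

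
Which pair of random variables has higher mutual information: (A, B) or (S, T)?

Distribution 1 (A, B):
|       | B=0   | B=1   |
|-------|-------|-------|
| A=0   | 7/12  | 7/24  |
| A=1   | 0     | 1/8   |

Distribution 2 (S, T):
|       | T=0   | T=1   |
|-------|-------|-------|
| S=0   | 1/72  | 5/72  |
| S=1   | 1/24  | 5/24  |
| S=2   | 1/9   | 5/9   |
Distribution 1 (A, B):
Marginal P(A) (row sums):
  P(A=0) = 7/12 + 7/24 = 7/8
  P(A=1) = 0 + 1/8 = 1/8
Marginal P(B) (column sums):
  P(B=0) = 7/12 + 0 = 7/12
  P(B=1) = 7/24 + 1/8 = 5/12

H(A) = -[(7/8)·log₂(7/8) + (1/8)·log₂(1/8)]
  = 0.1686 + 0.3750
  = 0.5436 bits
H(B) = -[(7/12)·log₂(7/12) + (5/12)·log₂(5/12)]
  = 0.4536 + 0.5263
  = 0.9799 bits
H(A,B) = -[(7/12)·log₂(7/12) + (7/24)·log₂(7/24) + (1/8)·log₂(1/8)]
  = 0.4536 + 0.5185 + 0.3750
  = 1.3471 bits

I(A;B) = H(A) + H(B) - H(A,B)
  = 0.5436 + 0.9799 - 1.3471
  = 0.1764 bits

Distribution 2 (S, T):
Marginal P(S) (row sums):
  P(S=0) = 1/72 + 5/72 = 1/12
  P(S=1) = 1/24 + 5/24 = 1/4
  P(S=2) = 1/9 + 5/9 = 2/3
Marginal P(T) (column sums):
  P(T=0) = 1/72 + 1/24 + 1/9 = 1/6
  P(T=1) = 5/72 + 5/24 + 5/9 = 5/6

H(S) = -[(1/12)·log₂(1/12) + (1/4)·log₂(1/4) + (2/3)·log₂(2/3)]
  = 0.2987 + 0.5000 + 0.3900
  = 1.1887 bits
H(T) = -[(1/6)·log₂(1/6) + (5/6)·log₂(5/6)]
  = 0.4308 + 0.2192
  = 0.6500 bits
H(S,T) = -[(1/72)·log₂(1/72) + (5/72)·log₂(5/72) + (1/24)·log₂(1/24) + (5/24)·log₂(5/24) + (1/9)·log₂(1/9) + (5/9)·log₂(5/9)]
  = 0.0857 + 0.2672 + 0.1910 + 0.4715 + 0.3522 + 0.4711
  = 1.8387 bits

I(S;T) = H(S) + H(T) - H(S,T)
  = 1.1887 + 0.6500 - 1.8387
  = 0.0000 bits

I(A;B) = 0.1764 bits > I(S;T) = 0.0000 bits, so (A, B) has the higher mutual information (stronger dependence).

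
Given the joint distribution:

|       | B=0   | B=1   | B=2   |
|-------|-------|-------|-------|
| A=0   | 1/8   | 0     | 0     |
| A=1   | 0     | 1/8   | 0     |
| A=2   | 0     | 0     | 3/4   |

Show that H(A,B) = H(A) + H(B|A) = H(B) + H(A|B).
Marginal P(A) (row sums):
  P(A=0) = 1/8 + 0 + 0 = 1/8
  P(A=1) = 0 + 1/8 + 0 = 1/8
  P(A=2) = 0 + 0 + 3/4 = 3/4
Marginal P(B) (column sums):
  P(B=0) = 1/8 + 0 + 0 = 1/8
  P(B=1) = 0 + 1/8 + 0 = 1/8
  P(B=2) = 0 + 0 + 3/4 = 3/4

Decomposition 1: H(A) + H(B|A)
H(A) = -[(1/8)·log₂(1/8) + (1/8)·log₂(1/8) + (3/4)·log₂(3/4)]
  = 0.3750 + 0.3750 + 0.3113
  = 1.0613 bits
H(B|A) = -Σ P(A,B)·log₂ P(B|A), where P(B|A) = P(A,B) / P(A)
  (cells with P(A,B) = 0 contribute 0)
  (A=0,B=0): P(B|A) = (1/8)/(1/8) = 1;  -(1/8)·log₂(1) = 0.0000
  (A=1,B=1): P(B|A) = (1/8)/(1/8) = 1;  -(1/8)·log₂(1) = 0.0000
  (A=2,B=2): P(B|A) = (3/4)/(3/4) = 1;  -(3/4)·log₂(1) = 0.0000
H(B|A) = 0.0000 + 0.0000 + 0.0000
  = 0.0000 bits
H(A) + H(B|A) = 1.0613 + 0.0000 = 1.0613 bits

Decomposition 2: H(B) + H(A|B)
H(B) = -[(1/8)·log₂(1/8) + (1/8)·log₂(1/8) + (3/4)·log₂(3/4)]
  = 0.3750 + 0.3750 + 0.3113
  = 1.0613 bits
H(A|B) = -Σ P(A,B)·log₂ P(A|B), where P(A|B) = P(A,B) / P(B)
  (cells with P(A,B) = 0 contribute 0)
  (A=0,B=0): P(A|B) = (1/8)/(1/8) = 1;  -(1/8)·log₂(1) = 0.0000
  (A=1,B=1): P(A|B) = (1/8)/(1/8) = 1;  -(1/8)·log₂(1) = 0.0000
  (A=2,B=2): P(A|B) = (3/4)/(3/4) = 1;  -(3/4)·log₂(1) = 0.0000
H(A|B) = 0.0000 + 0.0000 + 0.0000
  = 0.0000 bits
H(B) + H(A|B) = 1.0613 + 0.0000 = 1.0613 bits

Direct computation of the joint entropy:
H(A,B) = -[(1/8)·log₂(1/8) + (1/8)·log₂(1/8) + (3/4)·log₂(3/4)]
  = 0.3750 + 0.3750 + 0.3113
  = 1.0613 bits

All three agree: H(A,B) = 1.0613 bits ✓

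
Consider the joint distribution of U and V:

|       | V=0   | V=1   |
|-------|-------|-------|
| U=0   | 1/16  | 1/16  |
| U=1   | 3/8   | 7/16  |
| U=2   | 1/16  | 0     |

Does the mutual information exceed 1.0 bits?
Marginal P(U) (row sums):
  P(U=0) = 1/16 + 1/16 = 1/8
  P(U=1) = 3/8 + 7/16 = 13/16
  P(U=2) = 1/16 + 0 = 1/16
Marginal P(V) (column sums):
  P(V=0) = 1/16 + 3/8 + 1/16 = 1/2
  P(V=1) = 1/16 + 7/16 + 0 = 1/2

H(U) = -[(1/8)·log₂(1/8) + (13/16)·log₂(13/16) + (1/16)·log₂(1/16)]
  = 0.3750 + 0.2434 + 0.2500
  = 0.8684 bits
H(V) = -[(1/2)·log₂(1/2) + (1/2)·log₂(1/2)]
  = 0.5000 + 0.5000
  = 1.0000 bits
H(U,V) = -[(1/16)·log₂(1/16) + (1/16)·log₂(1/16) + (3/8)·log₂(3/8) + (7/16)·log₂(7/16) + (1/16)·log₂(1/16)]
  = 0.2500 + 0.2500 + 0.5306 + 0.5218 + 0.2500
  = 1.8024 bits

I(U;V) = H(U) + H(V) - H(U,V)
  = 0.8684 + 1.0000 - 1.8024
  = 0.0660 bits

No. I(U;V) = 0.0660 bits, which is ≤ 1.0 bits.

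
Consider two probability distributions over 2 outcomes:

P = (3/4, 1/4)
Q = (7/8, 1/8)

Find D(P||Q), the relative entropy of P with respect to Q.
D(P||Q) = Σ P(i) log₂(P(i)/Q(i))
  i=0: (3/4) × log₂((3/4)/(7/8)) = (3/4) × log₂(6/7) = -0.1668
  i=1: (1/4) × log₂((1/4)/(1/8)) = (1/4) × log₂(2) = 0.2500
D(P||Q) = -0.1668 + 0.2500
  = 0.0832 bits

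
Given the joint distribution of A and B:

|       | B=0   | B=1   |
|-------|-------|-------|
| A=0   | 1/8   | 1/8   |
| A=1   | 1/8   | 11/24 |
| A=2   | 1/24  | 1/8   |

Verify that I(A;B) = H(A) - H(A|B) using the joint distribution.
Left side, from I(A;B) = H(A) + H(B) - H(A,B):
Marginal P(A) (row sums):
  P(A=0) = 1/8 + 1/8 = 1/4
  P(A=1) = 1/8 + 11/24 = 7/12
  P(A=2) = 1/24 + 1/8 = 1/6
Marginal P(B) (column sums):
  P(B=0) = 1/8 + 1/8 + 1/24 = 7/24
  P(B=1) = 1/8 + 11/24 + 1/8 = 17/24

H(A) = -[(1/4)·log₂(1/4) + (7/12)·log₂(7/12) + (1/6)·log₂(1/6)]
  = 0.5000 + 0.4536 + 0.4308
  = 1.3844 bits
H(B) = -[(7/24)·log₂(7/24) + (17/24)·log₂(17/24)]
  = 0.5185 + 0.3524
  = 0.8709 bits
H(A,B) = -[(1/8)·log₂(1/8) + (1/8)·log₂(1/8) + (1/8)·log₂(1/8) + (11/24)·log₂(11/24) + (1/24)·log₂(1/24) + (1/8)·log₂(1/8)]
  = 0.3750 + 0.3750 + 0.3750 + 0.5159 + 0.1910 + 0.3750
  = 2.2069 bits

I(A;B) = H(A) + H(B) - H(A,B)
  = 1.3844 + 0.8709 - 2.2069
  = 0.0484 bits

Right side, with H(A|B) computed directly from the conditional probabilities:
H(A|B) = -Σ P(A,B)·log₂ P(A|B), where P(A|B) = P(A,B) / P(B)
  (A=0,B=0): P(A|B) = (1/8)/(7/24) = 3/7;  -(1/8)·log₂(3/7) = 0.1528
  (A=0,B=1): P(A|B) = (1/8)/(17/24) = 3/17;  -(1/8)·log₂(3/17) = 0.3128
  (A=1,B=0): P(A|B) = (1/8)/(7/24) = 3/7;  -(1/8)·log₂(3/7) = 0.1528
  (A=1,B=1): P(A|B) = (11/24)/(17/24) = 11/17;  -(11/24)·log₂(11/17) = 0.2878
  (A=2,B=0): P(A|B) = (1/24)/(7/24) = 1/7;  -(1/24)·log₂(1/7) = 0.1170
  (A=2,B=1): P(A|B) = (1/8)/(17/24) = 3/17;  -(1/8)·log₂(3/17) = 0.3128
H(A|B) = 0.1528 + 0.3128 + 0.1528 + 0.2878 + 0.1170 + 0.3128
  = 1.3360 bits
H(A) - H(A|B) = 1.3844 - 1.3360 = 0.0484 bits

Both sides equal 0.0484 bits, so I(A;B) = H(A) - H(A|B) ✓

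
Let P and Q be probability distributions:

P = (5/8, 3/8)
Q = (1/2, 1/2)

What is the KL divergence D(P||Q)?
D(P||Q) = Σ P(i) log₂(P(i)/Q(i))
  i=0: (5/8) × log₂((5/8)/(1/2)) = (5/8) × log₂(5/4) = 0.2012
  i=1: (3/8) × log₂((3/8)/(1/2)) = (3/8) × log₂(3/4) = -0.1556
D(P||Q) = 0.2012 - 0.1556
  = 0.0456 bits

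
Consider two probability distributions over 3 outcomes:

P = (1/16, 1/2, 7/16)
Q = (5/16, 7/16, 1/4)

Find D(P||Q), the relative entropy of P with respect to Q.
D(P||Q) = Σ P(i) log₂(P(i)/Q(i))
  i=0: (1/16) × log₂((1/16)/(5/16)) = (1/16) × log₂(1/5) = -0.1451
  i=1: (1/2) × log₂((1/2)/(7/16)) = (1/2) × log₂(8/7) = 0.0963
  i=2: (7/16) × log₂((7/16)/(1/4)) = (7/16) × log₂(7/4) = 0.3532
D(P||Q) = -0.1451 + 0.0963 + 0.3532
  = 0.3044 bits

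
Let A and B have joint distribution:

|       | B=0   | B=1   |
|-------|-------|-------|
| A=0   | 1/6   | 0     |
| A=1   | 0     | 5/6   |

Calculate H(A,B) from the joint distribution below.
H(A,B) = -Σ P(A,B) log₂ P(A,B), summed over the non-zero cells:
H(A,B) = -[(1/6)·log₂(1/6) + (5/6)·log₂(5/6)]
  = 0.4308 + 0.2192
  = 0.6500 bits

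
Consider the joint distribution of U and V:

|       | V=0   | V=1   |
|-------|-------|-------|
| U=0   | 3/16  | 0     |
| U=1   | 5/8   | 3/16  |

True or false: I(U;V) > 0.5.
Marginal P(U) (row sums):
  P(U=0) = 3/16 + 0 = 3/16
  P(U=1) = 5/8 + 3/16 = 13/16
Marginal P(V) (column sums):
  P(V=0) = 3/16 + 5/8 = 13/16
  P(V=1) = 0 + 3/16 = 3/16

H(U) = -[(3/16)·log₂(3/16) + (13/16)·log₂(13/16)]
  = 0.4528 + 0.2434
  = 0.6962 bits
H(V) = -[(13/16)·log₂(13/16) + (3/16)·log₂(3/16)]
  = 0.2434 + 0.4528
  = 0.6962 bits
H(U,V) = -[(3/16)·log₂(3/16) + (5/8)·log₂(5/8) + (3/16)·log₂(3/16)]
  = 0.4528 + 0.4238 + 0.4528
  = 1.3294 bits

I(U;V) = H(U) + H(V) - H(U,V)
  = 0.6962 + 0.6962 - 1.3294
  = 0.0630 bits

False. I(U;V) = 0.0630 bits, which is ≤ 0.5 bits.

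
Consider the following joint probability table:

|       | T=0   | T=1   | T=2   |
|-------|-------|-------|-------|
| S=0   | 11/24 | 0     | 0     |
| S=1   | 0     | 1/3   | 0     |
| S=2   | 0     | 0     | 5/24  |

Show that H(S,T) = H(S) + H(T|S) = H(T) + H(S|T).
Marginal P(S) (row sums):
  P(S=0) = 11/24 + 0 + 0 = 11/24
  P(S=1) = 0 + 1/3 + 0 = 1/3
  P(S=2) = 0 + 0 + 5/24 = 5/24
Marginal P(T) (column sums):
  P(T=0) = 11/24 + 0 + 0 = 11/24
  P(T=1) = 0 + 1/3 + 0 = 1/3
  P(T=2) = 0 + 0 + 5/24 = 5/24

Decomposition 1: H(S) + H(T|S)
H(S) = -[(11/24)·log₂(11/24) + (1/3)·log₂(1/3) + (5/24)·log₂(5/24)]
  = 0.5159 + 0.5283 + 0.4715
  = 1.5157 bits
H(T|S) = -Σ P(S,T)·log₂ P(T|S), where P(T|S) = P(S,T) / P(S)
  (cells with P(S,T) = 0 contribute 0)
  (S=0,T=0): P(T|S) = (11/24)/(11/24) = 1;  -(11/24)·log₂(1) = 0.0000
  (S=1,T=1): P(T|S) = (1/3)/(1/3) = 1;  -(1/3)·log₂(1) = 0.0000
  (S=2,T=2): P(T|S) = (5/24)/(5/24) = 1;  -(5/24)·log₂(1) = 0.0000
H(T|S) = 0.0000 + 0.0000 + 0.0000
  = 0.0000 bits
H(S) + H(T|S) = 1.5157 + 0.0000 = 1.5157 bits

Decomposition 2: H(T) + H(S|T)
H(T) = -[(11/24)·log₂(11/24) + (1/3)·log₂(1/3) + (5/24)·log₂(5/24)]
  = 0.5159 + 0.5283 + 0.4715
  = 1.5157 bits
H(S|T) = -Σ P(S,T)·log₂ P(S|T), where P(S|T) = P(S,T) / P(T)
  (cells with P(S,T) = 0 contribute 0)
  (S=0,T=0): P(S|T) = (11/24)/(11/24) = 1;  -(11/24)·log₂(1) = 0.0000
  (S=1,T=1): P(S|T) = (1/3)/(1/3) = 1;  -(1/3)·log₂(1) = 0.0000
  (S=2,T=2): P(S|T) = (5/24)/(5/24) = 1;  -(5/24)·log₂(1) = 0.0000
H(S|T) = 0.0000 + 0.0000 + 0.0000
  = 0.0000 bits
H(T) + H(S|T) = 1.5157 + 0.0000 = 1.5157 bits

Direct computation of the joint entropy:
H(S,T) = -[(11/24)·log₂(11/24) + (1/3)·log₂(1/3) + (5/24)·log₂(5/24)]
  = 0.5159 + 0.5283 + 0.4715
  = 1.5157 bits

All three agree: H(S,T) = 1.5157 bits ✓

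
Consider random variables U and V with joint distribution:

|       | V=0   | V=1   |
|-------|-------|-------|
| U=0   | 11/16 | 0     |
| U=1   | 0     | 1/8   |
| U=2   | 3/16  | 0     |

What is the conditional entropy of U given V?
Marginal P(V) (column sums):
  P(V=0) = 11/16 + 0 + 3/16 = 7/8
  P(V=1) = 0 + 1/8 + 0 = 1/8

H(U|V) = -Σ P(U,V)·log₂ P(U|V), where P(U|V) = P(U,V) / P(V)
  (cells with P(U,V) = 0 contribute 0)
  (U=0,V=0): P(U|V) = (11/16)/(7/8) = 11/14;  -(11/16)·log₂(11/14) = 0.2392
  (U=1,V=1): P(U|V) = (1/8)/(1/8) = 1;  -(1/8)·log₂(1) = 0.0000
  (U=2,V=0): P(U|V) = (3/16)/(7/8) = 3/14;  -(3/16)·log₂(3/14) = 0.4167
H(U|V) = 0.2392 + 0.0000 + 0.4167
  = 0.6559 bits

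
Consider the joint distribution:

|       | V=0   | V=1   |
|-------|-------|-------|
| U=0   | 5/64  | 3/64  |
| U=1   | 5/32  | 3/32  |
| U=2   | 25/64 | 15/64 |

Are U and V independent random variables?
Marginal P(U) (row sums):
  P(U=0) = 5/64 + 3/64 = 1/8
  P(U=1) = 5/32 + 3/32 = 1/4
  P(U=2) = 25/64 + 15/64 = 5/8
Marginal P(V) (column sums):
  P(V=0) = 5/64 + 5/32 + 25/64 = 5/8
  P(V=1) = 3/64 + 3/32 + 15/64 = 3/8

U and V are independent iff P(U=i,V=j) = P(U=i)·P(V=j) for every cell.
  P(U=0)·P(V=0) = 1/8 × 5/8 = 5/64 = P(U=0,V=0) ✓
  P(U=0)·P(V=1) = 1/8 × 3/8 = 3/64 = P(U=0,V=1) ✓
  P(U=1)·P(V=0) = 1/4 × 5/8 = 5/32 = P(U=1,V=0) ✓
  P(U=1)·P(V=1) = 1/4 × 3/8 = 3/32 = P(U=1,V=1) ✓
  P(U=2)·P(V=0) = 5/8 × 5/8 = 25/64 = P(U=2,V=0) ✓
  P(U=2)·P(V=1) = 5/8 × 3/8 = 15/64 = P(U=2,V=1) ✓

Yes, U and V are independent: every cell factors, so I(U;V) = 0 bits.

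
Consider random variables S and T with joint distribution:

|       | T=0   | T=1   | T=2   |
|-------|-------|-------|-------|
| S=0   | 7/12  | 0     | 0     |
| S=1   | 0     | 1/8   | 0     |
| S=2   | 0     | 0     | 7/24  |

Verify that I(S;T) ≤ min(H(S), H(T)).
Marginal P(S) (row sums):
  P(S=0) = 7/12 + 0 + 0 = 7/12
  P(S=1) = 0 + 1/8 + 0 = 1/8
  P(S=2) = 0 + 0 + 7/24 = 7/24
Marginal P(T) (column sums):
  P(T=0) = 7/12 + 0 + 0 = 7/12
  P(T=1) = 0 + 1/8 + 0 = 1/8
  P(T=2) = 0 + 0 + 7/24 = 7/24

H(S) = -[(7/12)·log₂(7/12) + (1/8)·log₂(1/8) + (7/24)·log₂(7/24)]
  = 0.4536 + 0.3750 + 0.5185
  = 1.3471 bits
H(T) = -[(7/12)·log₂(7/12) + (1/8)·log₂(1/8) + (7/24)·log₂(7/24)]
  = 0.4536 + 0.3750 + 0.5185
  = 1.3471 bits
H(S,T) = -[(7/12)·log₂(7/12) + (1/8)·log₂(1/8) + (7/24)·log₂(7/24)]
  = 0.4536 + 0.3750 + 0.5185
  = 1.3471 bits

I(S;T) = H(S) + H(T) - H(S,T)
  = 1.3471 + 1.3471 - 1.3471
  = 1.3471 bits

min(H(S), H(T)) = min(1.3471, 1.3471) = 1.3471 bits
Since 1.3471 ≤ 1.3471, the bound is satisfied ✓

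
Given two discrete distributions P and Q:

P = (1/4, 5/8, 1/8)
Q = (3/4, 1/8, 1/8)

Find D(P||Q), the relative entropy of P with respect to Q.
D(P||Q) = Σ P(i) log₂(P(i)/Q(i))
  i=0: (1/4) × log₂((1/4)/(3/4)) = (1/4) × log₂(1/3) = -0.3962
  i=1: (5/8) × log₂((5/8)/(1/8)) = (5/8) × log₂(5) = 1.4512
  i=2: (1/8) × log₂((1/8)/(1/8)) = (1/8) × log₂(1) = 0.0000
D(P||Q) = -0.3962 + 1.4512 + 0.0000
  = 1.0550 bits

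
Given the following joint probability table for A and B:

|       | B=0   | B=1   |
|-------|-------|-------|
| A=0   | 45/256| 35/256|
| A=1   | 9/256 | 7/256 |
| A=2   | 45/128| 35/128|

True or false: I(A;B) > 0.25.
Marginal P(A) (row sums):
  P(A=0) = 45/256 + 35/256 = 5/16
  P(A=1) = 9/256 + 7/256 = 1/16
  P(A=2) = 45/128 + 35/128 = 5/8
Marginal P(B) (column sums):
  P(B=0) = 45/256 + 9/256 + 45/128 = 9/16
  P(B=1) = 35/256 + 7/256 + 35/128 = 7/16

H(A) = -[(5/16)·log₂(5/16) + (1/16)·log₂(1/16) + (5/8)·log₂(5/8)]
  = 0.5244 + 0.2500 + 0.4238
  = 1.1982 bits
H(B) = -[(9/16)·log₂(9/16) + (7/16)·log₂(7/16)]
  = 0.4669 + 0.5218
  = 0.9887 bits
H(A,B) = -[(45/256)·log₂(45/256) + (35/256)·log₂(35/256) + (9/256)·log₂(9/256) + (7/256)·log₂(7/256) + (45/128)·log₂(45/128) + (35/128)·log₂(35/128)]
  = 0.4409 + 0.3925 + 0.1698 + 0.1420 + 0.5302 + 0.5115
  = 2.1869 bits

I(A;B) = H(A) + H(B) - H(A,B)
  = 1.1982 + 0.9887 - 2.1869
  = 0.0000 bits

False. I(A;B) = 0.0000 bits, which is ≤ 0.25 bits.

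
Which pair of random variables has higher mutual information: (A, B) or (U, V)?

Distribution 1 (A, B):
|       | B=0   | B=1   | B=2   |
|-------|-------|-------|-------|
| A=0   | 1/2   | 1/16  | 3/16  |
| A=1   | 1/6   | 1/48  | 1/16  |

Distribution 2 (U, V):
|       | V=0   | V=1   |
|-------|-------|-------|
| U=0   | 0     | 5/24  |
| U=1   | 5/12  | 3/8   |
Distribution 1 (A, B):
Marginal P(A) (row sums):
  P(A=0) = 1/2 + 1/16 + 3/16 = 3/4
  P(A=1) = 1/6 + 1/48 + 1/16 = 1/4
Marginal P(B) (column sums):
  P(B=0) = 1/2 + 1/6 = 2/3
  P(B=1) = 1/16 + 1/48 = 1/12
  P(B=2) = 3/16 + 1/16 = 1/4

H(A) = -[(3/4)·log₂(3/4) + (1/4)·log₂(1/4)]
  = 0.3113 + 0.5000
  = 0.8113 bits
H(B) = -[(2/3)·log₂(2/3) + (1/12)·log₂(1/12) + (1/4)·log₂(1/4)]
  = 0.3900 + 0.2987 + 0.5000
  = 1.1887 bits
H(A,B) = -[(1/2)·log₂(1/2) + (1/16)·log₂(1/16) + (3/16)·log₂(3/16) + (1/6)·log₂(1/6) + (1/48)·log₂(1/48) + (1/16)·log₂(1/16)]
  = 0.5000 + 0.2500 + 0.4528 + 0.4308 + 0.1164 + 0.2500
  = 2.0000 bits

I(A;B) = H(A) + H(B) - H(A,B)
  = 0.8113 + 1.1887 - 2.0000
  = 0.0000 bits

Distribution 2 (U, V):
Marginal P(U) (row sums):
  P(U=0) = 0 + 5/24 = 5/24
  P(U=1) = 5/12 + 3/8 = 19/24
Marginal P(V) (column sums):
  P(V=0) = 0 + 5/12 = 5/12
  P(V=1) = 5/24 + 3/8 = 7/12

H(U) = -[(5/24)·log₂(5/24) + (19/24)·log₂(19/24)]
  = 0.4715 + 0.2668
  = 0.7383 bits
H(V) = -[(5/12)·log₂(5/12) + (7/12)·log₂(7/12)]
  = 0.5263 + 0.4536
  = 0.9799 bits
H(U,V) = -[(5/24)·log₂(5/24) + (5/12)·log₂(5/12) + (3/8)·log₂(3/8)]
  = 0.4715 + 0.5263 + 0.5306
  = 1.5284 bits

I(U;V) = H(U) + H(V) - H(U,V)
  = 0.7383 + 0.9799 - 1.5284
  = 0.1898 bits

I(U;V) = 0.1898 bits > I(A;B) = 0.0000 bits, so (U, V) has the higher mutual information (stronger dependence).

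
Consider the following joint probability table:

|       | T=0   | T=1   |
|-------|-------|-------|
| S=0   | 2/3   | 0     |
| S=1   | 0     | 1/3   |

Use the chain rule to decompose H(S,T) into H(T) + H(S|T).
By the chain rule: H(S,T) = H(T) + H(S|T)

Marginal P(T) (column sums):
  P(T=0) = 2/3 + 0 = 2/3
  P(T=1) = 0 + 1/3 = 1/3
H(T) = -[(2/3)·log₂(2/3) + (1/3)·log₂(1/3)]
  = 0.3900 + 0.5283
  = 0.9183 bits
H(S|T) = -Σ P(S,T)·log₂ P(S|T), where P(S|T) = P(S,T) / P(T)
  (cells with P(S,T) = 0 contribute 0)
  (S=0,T=0): P(S|T) = (2/3)/(2/3) = 1;  -(2/3)·log₂(1) = 0.0000
  (S=1,T=1): P(S|T) = (1/3)/(1/3) = 1;  -(1/3)·log₂(1) = 0.0000
H(S|T) = 0.0000 + 0.0000
  = 0.0000 bits

H(S,T) = H(T) + H(S|T) = 0.9183 + 0.0000 = 0.9183 bits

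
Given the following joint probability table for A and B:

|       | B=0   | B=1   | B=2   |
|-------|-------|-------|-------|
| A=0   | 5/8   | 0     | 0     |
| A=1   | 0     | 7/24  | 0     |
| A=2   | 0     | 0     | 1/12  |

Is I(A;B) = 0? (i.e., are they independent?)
Marginal P(A) (row sums):
  P(A=0) = 5/8 + 0 + 0 = 5/8
  P(A=1) = 0 + 7/24 + 0 = 7/24
  P(A=2) = 0 + 0 + 1/12 = 1/12
Marginal P(B) (column sums):
  P(B=0) = 5/8 + 0 + 0 = 5/8
  P(B=1) = 0 + 7/24 + 0 = 7/24
  P(B=2) = 0 + 0 + 1/12 = 1/12

A and B are independent iff P(A=i,B=j) = P(A=i)·P(B=j) for every cell.
  P(A=0)·P(B=0) = 5/8 × 5/8 = 25/64, but P(A=0,B=0) = 5/8 ✗

No, A and B are not independent. Quantitatively, I(A;B) > 0:

H(A) = -[(5/8)·log₂(5/8) + (7/24)·log₂(7/24) + (1/12)·log₂(1/12)]
  = 0.4238 + 0.5185 + 0.2987
  = 1.2410 bits
H(B) = -[(5/8)·log₂(5/8) + (7/24)·log₂(7/24) + (1/12)·log₂(1/12)]
  = 0.4238 + 0.5185 + 0.2987
  = 1.2410 bits
H(A,B) = -[(5/8)·log₂(5/8) + (7/24)·log₂(7/24) + (1/12)·log₂(1/12)]
  = 0.4238 + 0.5185 + 0.2987
  = 1.2410 bits
I(A;B) = H(A) + H(B) - H(A,B) = 1.2410 + 1.2410 - 1.2410 = 1.2410 bits > 0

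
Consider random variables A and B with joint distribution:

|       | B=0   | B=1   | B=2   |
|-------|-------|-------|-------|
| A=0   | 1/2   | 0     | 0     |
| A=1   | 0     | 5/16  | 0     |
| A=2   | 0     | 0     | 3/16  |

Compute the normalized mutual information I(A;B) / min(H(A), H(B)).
Marginal P(A) (row sums):
  P(A=0) = 1/2 + 0 + 0 = 1/2
  P(A=1) = 0 + 5/16 + 0 = 5/16
  P(A=2) = 0 + 0 + 3/16 = 3/16
Marginal P(B) (column sums):
  P(B=0) = 1/2 + 0 + 0 = 1/2
  P(B=1) = 0 + 5/16 + 0 = 5/16
  P(B=2) = 0 + 0 + 3/16 = 3/16

H(A) = -[(1/2)·log₂(1/2) + (5/16)·log₂(5/16) + (3/16)·log₂(3/16)]
  = 0.5000 + 0.5244 + 0.4528
  = 1.4772 bits
H(B) = -[(1/2)·log₂(1/2) + (5/16)·log₂(5/16) + (3/16)·log₂(3/16)]
  = 0.5000 + 0.5244 + 0.4528
  = 1.4772 bits
H(A,B) = -[(1/2)·log₂(1/2) + (5/16)·log₂(5/16) + (3/16)·log₂(3/16)]
  = 0.5000 + 0.5244 + 0.4528
  = 1.4772 bits

I(A;B) = H(A) + H(B) - H(A,B)
  = 1.4772 + 1.4772 - 1.4772
  = 1.4772 bits

min(H(A), H(B)) = min(1.4772, 1.4772) = 1.4772 bits
Normalized MI = 1.4772 / 1.4772 = 1.0000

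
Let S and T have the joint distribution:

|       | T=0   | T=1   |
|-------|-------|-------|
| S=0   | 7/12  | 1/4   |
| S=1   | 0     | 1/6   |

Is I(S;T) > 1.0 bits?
Marginal P(S) (row sums):
  P(S=0) = 7/12 + 1/4 = 5/6
  P(S=1) = 0 + 1/6 = 1/6
Marginal P(T) (column sums):
  P(T=0) = 7/12 + 0 = 7/12
  P(T=1) = 1/4 + 1/6 = 5/12

H(S) = -[(5/6)·log₂(5/6) + (1/6)·log₂(1/6)]
  = 0.2192 + 0.4308
  = 0.6500 bits
H(T) = -[(7/12)·log₂(7/12) + (5/12)·log₂(5/12)]
  = 0.4536 + 0.5263
  = 0.9799 bits
H(S,T) = -[(7/12)·log₂(7/12) + (1/4)·log₂(1/4) + (1/6)·log₂(1/6)]
  = 0.4536 + 0.5000 + 0.4308
  = 1.3844 bits

I(S;T) = H(S) + H(T) - H(S,T)
  = 0.6500 + 0.9799 - 1.3844
  = 0.2455 bits

No. I(S;T) = 0.2455 bits, which is ≤ 1.0 bits.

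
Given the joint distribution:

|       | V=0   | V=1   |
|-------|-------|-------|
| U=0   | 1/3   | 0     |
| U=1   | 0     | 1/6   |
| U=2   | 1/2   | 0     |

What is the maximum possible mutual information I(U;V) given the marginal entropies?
The upper bound on mutual information is I(U;V) ≤ min(H(U), H(V)).

Marginal P(U) (row sums):
  P(U=0) = 1/3 + 0 = 1/3
  P(U=1) = 0 + 1/6 = 1/6
  P(U=2) = 1/2 + 0 = 1/2
Marginal P(V) (column sums):
  P(V=0) = 1/3 + 0 + 1/2 = 5/6
  P(V=1) = 0 + 1/6 + 0 = 1/6

H(U) = -[(1/3)·log₂(1/3) + (1/6)·log₂(1/6) + (1/2)·log₂(1/2)]
  = 0.5283 + 0.4308 + 0.5000
  = 1.4591 bits
H(V) = -[(5/6)·log₂(5/6) + (1/6)·log₂(1/6)]
  = 0.2192 + 0.4308
  = 0.6500 bits

Maximum possible I(U;V) = min(1.4591, 0.6500) = 0.6500 bits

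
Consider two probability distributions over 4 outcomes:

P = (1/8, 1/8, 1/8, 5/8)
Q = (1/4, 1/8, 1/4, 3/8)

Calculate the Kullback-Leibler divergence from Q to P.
D(P||Q) = Σ P(i) log₂(P(i)/Q(i))
  i=0: (1/8) × log₂((1/8)/(1/4)) = (1/8) × log₂(1/2) = -0.1250
  i=1: (1/8) × log₂((1/8)/(1/8)) = (1/8) × log₂(1) = 0.0000
  i=2: (1/8) × log₂((1/8)/(1/4)) = (1/8) × log₂(1/2) = -0.1250
  i=3: (5/8) × log₂((5/8)/(3/8)) = (5/8) × log₂(5/3) = 0.4606
D(P||Q) = -0.1250 + 0.0000 - 0.1250 + 0.4606
  = 0.2106 bits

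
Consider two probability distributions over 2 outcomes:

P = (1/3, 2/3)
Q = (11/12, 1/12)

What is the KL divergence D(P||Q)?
D(P||Q) = Σ P(i) log₂(P(i)/Q(i))
  i=0: (1/3) × log₂((1/3)/(11/12)) = (1/3) × log₂(4/11) = -0.4865
  i=1: (2/3) × log₂((2/3)/(1/12)) = (2/3) × log₂(8) = 2.0000
D(P||Q) = -0.4865 + 2.0000
  = 1.5135 bits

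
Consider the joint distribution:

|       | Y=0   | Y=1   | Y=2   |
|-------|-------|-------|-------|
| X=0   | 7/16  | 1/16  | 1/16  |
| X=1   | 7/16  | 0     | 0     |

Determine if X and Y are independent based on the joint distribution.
Marginal P(X) (row sums):
  P(X=0) = 7/16 + 1/16 + 1/16 = 9/16
  P(X=1) = 7/16 + 0 + 0 = 7/16
Marginal P(Y) (column sums):
  P(Y=0) = 7/16 + 7/16 = 7/8
  P(Y=1) = 1/16 + 0 = 1/16
  P(Y=2) = 1/16 + 0 = 1/16

X and Y are independent iff P(X=i,Y=j) = P(X=i)·P(Y=j) for every cell.
  P(X=0)·P(Y=0) = 9/16 × 7/8 = 63/128, but P(X=0,Y=0) = 7/16 ✗

No, X and Y are not independent. Quantitatively, I(X;Y) > 0:

H(X) = -[(9/16)·log₂(9/16) + (7/16)·log₂(7/16)]
  = 0.4669 + 0.5218
  = 0.9887 bits
H(Y) = -[(7/8)·log₂(7/8) + (1/16)·log₂(1/16) + (1/16)·log₂(1/16)]
  = 0.1686 + 0.2500 + 0.2500
  = 0.6686 bits
H(X,Y) = -[(7/16)·log₂(7/16) + (1/16)·log₂(1/16) + (1/16)·log₂(1/16) + (7/16)·log₂(7/16)]
  = 0.5218 + 0.2500 + 0.2500 + 0.5218
  = 1.5436 bits
I(X;Y) = H(X) + H(Y) - H(X,Y) = 0.9887 + 0.6686 - 1.5436 = 0.1137 bits > 0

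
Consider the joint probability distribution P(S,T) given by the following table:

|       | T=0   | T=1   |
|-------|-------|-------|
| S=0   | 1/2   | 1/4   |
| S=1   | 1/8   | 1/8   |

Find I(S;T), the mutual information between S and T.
Marginal P(S) (row sums):
  P(S=0) = 1/2 + 1/4 = 3/4
  P(S=1) = 1/8 + 1/8 = 1/4
Marginal P(T) (column sums):
  P(T=0) = 1/2 + 1/8 = 5/8
  P(T=1) = 1/4 + 1/8 = 3/8

H(S) = -[(3/4)·log₂(3/4) + (1/4)·log₂(1/4)]
  = 0.3113 + 0.5000
  = 0.8113 bits
H(T) = -[(5/8)·log₂(5/8) + (3/8)·log₂(3/8)]
  = 0.4238 + 0.5306
  = 0.9544 bits
H(S,T) = -[(1/2)·log₂(1/2) + (1/4)·log₂(1/4) + (1/8)·log₂(1/8) + (1/8)·log₂(1/8)]
  = 0.5000 + 0.5000 + 0.3750 + 0.3750
  = 1.7500 bits

I(S;T) = H(S) + H(T) - H(S,T)
  = 0.8113 + 0.9544 - 1.7500
  = 0.0157 bits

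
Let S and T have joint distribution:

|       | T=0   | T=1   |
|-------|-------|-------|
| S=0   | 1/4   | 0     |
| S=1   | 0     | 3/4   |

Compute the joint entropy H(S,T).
H(S,T) = -Σ P(S,T) log₂ P(S,T), summed over the non-zero cells:
H(S,T) = -[(1/4)·log₂(1/4) + (3/4)·log₂(3/4)]
  = 0.5000 + 0.3113
  = 0.8113 bits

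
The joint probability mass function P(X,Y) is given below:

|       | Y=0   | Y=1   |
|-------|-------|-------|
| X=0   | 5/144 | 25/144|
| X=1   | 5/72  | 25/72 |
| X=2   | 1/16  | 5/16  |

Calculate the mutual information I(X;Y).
Marginal P(X) (row sums):
  P(X=0) = 5/144 + 25/144 = 5/24
  P(X=1) = 5/72 + 25/72 = 5/12
  P(X=2) = 1/16 + 5/16 = 3/8
Marginal P(Y) (column sums):
  P(Y=0) = 5/144 + 5/72 + 1/16 = 1/6
  P(Y=1) = 25/144 + 25/72 + 5/16 = 5/6

H(X) = -[(5/24)·log₂(5/24) + (5/12)·log₂(5/12) + (3/8)·log₂(3/8)]
  = 0.4715 + 0.5263 + 0.5306
  = 1.5284 bits
H(Y) = -[(1/6)·log₂(1/6) + (5/6)·log₂(5/6)]
  = 0.4308 + 0.2192
  = 0.6500 bits
H(X,Y) = -[(5/144)·log₂(5/144) + (25/144)·log₂(25/144) + (5/72)·log₂(5/72) + (25/72)·log₂(25/72) + (1/16)·log₂(1/16) + (5/16)·log₂(5/16)]
  = 0.1683 + 0.4386 + 0.2672 + 0.5299 + 0.2500 + 0.5244
  = 2.1784 bits

I(X;Y) = H(X) + H(Y) - H(X,Y)
  = 1.5284 + 0.6500 - 2.1784
  = 0.0000 bits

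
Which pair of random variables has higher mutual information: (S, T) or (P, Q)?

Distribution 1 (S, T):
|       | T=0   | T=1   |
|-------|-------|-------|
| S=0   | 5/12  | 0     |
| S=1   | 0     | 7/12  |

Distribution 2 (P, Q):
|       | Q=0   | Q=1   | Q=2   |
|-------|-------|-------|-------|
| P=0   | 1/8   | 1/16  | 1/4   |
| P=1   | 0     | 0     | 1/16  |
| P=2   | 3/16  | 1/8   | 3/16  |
Distribution 1 (S, T):
Marginal P(S) (row sums):
  P(S=0) = 5/12 + 0 = 5/12
  P(S=1) = 0 + 7/12 = 7/12
Marginal P(T) (column sums):
  P(T=0) = 5/12 + 0 = 5/12
  P(T=1) = 0 + 7/12 = 7/12

H(S) = -[(5/12)·log₂(5/12) + (7/12)·log₂(7/12)]
  = 0.5263 + 0.4536
  = 0.9799 bits
H(T) = -[(5/12)·log₂(5/12) + (7/12)·log₂(7/12)]
  = 0.5263 + 0.4536
  = 0.9799 bits
H(S,T) = -[(5/12)·log₂(5/12) + (7/12)·log₂(7/12)]
  = 0.5263 + 0.4536
  = 0.9799 bits

I(S;T) = H(S) + H(T) - H(S,T)
  = 0.9799 + 0.9799 - 0.9799
  = 0.9799 bits

Distribution 2 (P, Q):
Marginal P(P) (row sums):
  P(P=0) = 1/8 + 1/16 + 1/4 = 7/16
  P(P=1) = 0 + 0 + 1/16 = 1/16
  P(P=2) = 3/16 + 1/8 + 3/16 = 1/2
Marginal P(Q) (column sums):
  P(Q=0) = 1/8 + 0 + 3/16 = 5/16
  P(Q=1) = 1/16 + 0 + 1/8 = 3/16
  P(Q=2) = 1/4 + 1/16 + 3/16 = 1/2

H(P) = -[(7/16)·log₂(7/16) + (1/16)·log₂(1/16) + (1/2)·log₂(1/2)]
  = 0.5218 + 0.2500 + 0.5000
  = 1.2718 bits
H(Q) = -[(5/16)·log₂(5/16) + (3/16)·log₂(3/16) + (1/2)·log₂(1/2)]
  = 0.5244 + 0.4528 + 0.5000
  = 1.4772 bits
H(P,Q) = -[(1/8)·log₂(1/8) + (1/16)·log₂(1/16) + (1/4)·log₂(1/4) + (1/16)·log₂(1/16) + (3/16)·log₂(3/16) + (1/8)·log₂(1/8) + (3/16)·log₂(3/16)]
  = 0.3750 + 0.2500 + 0.5000 + 0.2500 + 0.4528 + 0.3750 + 0.4528
  = 2.6556 bits

I(P;Q) = H(P) + H(Q) - H(P,Q)
  = 1.2718 + 1.4772 - 2.6556
  = 0.0934 bits

I(S;T) = 0.9799 bits > I(P;Q) = 0.0934 bits, so (S, T) has the higher mutual information (stronger dependence).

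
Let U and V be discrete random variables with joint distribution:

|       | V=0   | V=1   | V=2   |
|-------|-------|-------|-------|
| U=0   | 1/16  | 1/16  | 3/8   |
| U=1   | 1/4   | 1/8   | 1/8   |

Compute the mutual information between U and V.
Marginal P(U) (row sums):
  P(U=0) = 1/16 + 1/16 + 3/8 = 1/2
  P(U=1) = 1/4 + 1/8 + 1/8 = 1/2
Marginal P(V) (column sums):
  P(V=0) = 1/16 + 1/4 = 5/16
  P(V=1) = 1/16 + 1/8 = 3/16
  P(V=2) = 3/8 + 1/8 = 1/2

H(U) = -[(1/2)·log₂(1/2) + (1/2)·log₂(1/2)]
  = 0.5000 + 0.5000
  = 1.0000 bits
H(V) = -[(5/16)·log₂(5/16) + (3/16)·log₂(3/16) + (1/2)·log₂(1/2)]
  = 0.5244 + 0.4528 + 0.5000
  = 1.4772 bits
H(U,V) = -[(1/16)·log₂(1/16) + (1/16)·log₂(1/16) + (3/8)·log₂(3/8) + (1/4)·log₂(1/4) + (1/8)·log₂(1/8) + (1/8)·log₂(1/8)]
  = 0.2500 + 0.2500 + 0.5306 + 0.5000 + 0.3750 + 0.3750
  = 2.2806 bits

I(U;V) = H(U) + H(V) - H(U,V)
  = 1.0000 + 1.4772 - 2.2806
  = 0.1966 bits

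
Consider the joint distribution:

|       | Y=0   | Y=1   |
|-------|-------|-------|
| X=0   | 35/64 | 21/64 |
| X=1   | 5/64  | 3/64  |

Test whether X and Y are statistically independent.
Marginal P(X) (row sums):
  P(X=0) = 35/64 + 21/64 = 7/8
  P(X=1) = 5/64 + 3/64 = 1/8
Marginal P(Y) (column sums):
  P(Y=0) = 35/64 + 5/64 = 5/8
  P(Y=1) = 21/64 + 3/64 = 3/8

X and Y are independent iff P(X=i,Y=j) = P(X=i)·P(Y=j) for every cell.
  P(X=0)·P(Y=0) = 7/8 × 5/8 = 35/64 = P(X=0,Y=0) ✓
  P(X=0)·P(Y=1) = 7/8 × 3/8 = 21/64 = P(X=0,Y=1) ✓
  P(X=1)·P(Y=0) = 1/8 × 5/8 = 5/64 = P(X=1,Y=0) ✓
  P(X=1)·P(Y=1) = 1/8 × 3/8 = 3/64 = P(X=1,Y=1) ✓

Yes, X and Y are independent: every cell factors, so I(X;Y) = 0 bits.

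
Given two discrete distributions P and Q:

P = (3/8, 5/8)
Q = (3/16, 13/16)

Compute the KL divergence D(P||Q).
D(P||Q) = Σ P(i) log₂(P(i)/Q(i))
  i=0: (3/8) × log₂((3/8)/(3/16)) = (3/8) × log₂(2) = 0.3750
  i=1: (5/8) × log₂((5/8)/(13/16)) = (5/8) × log₂(10/13) = -0.2366
D(P||Q) = 0.3750 - 0.2366
  = 0.1384 bits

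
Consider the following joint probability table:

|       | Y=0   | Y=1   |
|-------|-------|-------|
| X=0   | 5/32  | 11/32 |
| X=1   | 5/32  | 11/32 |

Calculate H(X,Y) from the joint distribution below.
H(X,Y) = -Σ P(X,Y) log₂ P(X,Y), summed over the non-zero cells:
H(X,Y) = -[(5/32)·log₂(5/32) + (11/32)·log₂(11/32) + (5/32)·log₂(5/32) + (11/32)·log₂(11/32)]
  = 0.4184 + 0.5296 + 0.4184 + 0.5296
  = 1.8960 bits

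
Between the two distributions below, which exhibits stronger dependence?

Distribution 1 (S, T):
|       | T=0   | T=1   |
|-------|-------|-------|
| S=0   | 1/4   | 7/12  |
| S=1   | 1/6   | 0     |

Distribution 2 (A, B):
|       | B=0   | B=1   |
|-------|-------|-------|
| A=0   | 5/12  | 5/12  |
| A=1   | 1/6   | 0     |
Distribution 1 (S, T):
Marginal P(S) (row sums):
  P(S=0) = 1/4 + 7/12 = 5/6
  P(S=1) = 1/6 + 0 = 1/6
Marginal P(T) (column sums):
  P(T=0) = 1/4 + 1/6 = 5/12
  P(T=1) = 7/12 + 0 = 7/12

H(S) = -[(5/6)·log₂(5/6) + (1/6)·log₂(1/6)]
  = 0.2192 + 0.4308
  = 0.6500 bits
H(T) = -[(5/12)·log₂(5/12) + (7/12)·log₂(7/12)]
  = 0.5263 + 0.4536
  = 0.9799 bits
H(S,T) = -[(1/4)·log₂(1/4) + (7/12)·log₂(7/12) + (1/6)·log₂(1/6)]
  = 0.5000 + 0.4536 + 0.4308
  = 1.3844 bits

I(S;T) = H(S) + H(T) - H(S,T)
  = 0.6500 + 0.9799 - 1.3844
  = 0.2455 bits

Distribution 2 (A, B):
Marginal P(A) (row sums):
  P(A=0) = 5/12 + 5/12 = 5/6
  P(A=1) = 1/6 + 0 = 1/6
Marginal P(B) (column sums):
  P(B=0) = 5/12 + 1/6 = 7/12
  P(B=1) = 5/12 + 0 = 5/12

H(A) = -[(5/6)·log₂(5/6) + (1/6)·log₂(1/6)]
  = 0.2192 + 0.4308
  = 0.6500 bits
H(B) = -[(7/12)·log₂(7/12) + (5/12)·log₂(5/12)]
  = 0.4536 + 0.5263
  = 0.9799 bits
H(A,B) = -[(5/12)·log₂(5/12) + (5/12)·log₂(5/12) + (1/6)·log₂(1/6)]
  = 0.5263 + 0.5263 + 0.4308
  = 1.4834 bits

I(A;B) = H(A) + H(B) - H(A,B)
  = 0.6500 + 0.9799 - 1.4834
  = 0.1465 bits

I(S;T) = 0.2455 bits > I(A;B) = 0.1465 bits, so (S, T) has the higher mutual information (stronger dependence).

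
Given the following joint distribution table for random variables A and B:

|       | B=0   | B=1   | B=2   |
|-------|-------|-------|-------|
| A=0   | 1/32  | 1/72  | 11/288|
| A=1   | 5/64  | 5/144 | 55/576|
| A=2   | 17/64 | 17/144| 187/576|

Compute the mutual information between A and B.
Marginal P(A) (row sums):
  P(A=0) = 1/32 + 1/72 + 11/288 = 1/12
  P(A=1) = 5/64 + 5/144 + 55/576 = 5/24
  P(A=2) = 17/64 + 17/144 + 187/576 = 17/24
Marginal P(B) (column sums):
  P(B=0) = 1/32 + 5/64 + 17/64 = 3/8
  P(B=1) = 1/72 + 5/144 + 17/144 = 1/6
  P(B=2) = 11/288 + 55/576 + 187/576 = 11/24

H(A) = -[(1/12)·log₂(1/12) + (5/24)·log₂(5/24) + (17/24)·log₂(17/24)]
  = 0.2987 + 0.4715 + 0.3524
  = 1.1226 bits
H(B) = -[(3/8)·log₂(3/8) + (1/6)·log₂(1/6) + (11/24)·log₂(11/24)]
  = 0.5306 + 0.4308 + 0.5159
  = 1.4773 bits
H(A,B) = -[(1/32)·log₂(1/32) + (1/72)·log₂(1/72) + (11/288)·log₂(11/288) + (5/64)·log₂(5/64) + (5/144)·log₂(5/144) + (55/576)·log₂(55/576) + (17/64)·log₂(17/64) + (17/144)·log₂(17/144) + (187/576)·log₂(187/576)]
  = 0.1563 + 0.0857 + 0.1799 + 0.2873 + 0.1683 + 0.3236 + 0.5080 + 0.3639 + 0.5269
  = 2.5999 bits

I(A;B) = H(A) + H(B) - H(A,B)
  = 1.1226 + 1.4773 - 2.5999
  = 0.0000 bits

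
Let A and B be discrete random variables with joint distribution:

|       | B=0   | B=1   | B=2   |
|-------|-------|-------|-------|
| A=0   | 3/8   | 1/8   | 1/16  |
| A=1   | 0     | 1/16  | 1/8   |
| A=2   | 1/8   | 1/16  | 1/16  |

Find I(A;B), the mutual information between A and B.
Marginal P(A) (row sums):
  P(A=0) = 3/8 + 1/8 + 1/16 = 9/16
  P(A=1) = 0 + 1/16 + 1/8 = 3/16
  P(A=2) = 1/8 + 1/16 + 1/16 = 1/4
Marginal P(B) (column sums):
  P(B=0) = 3/8 + 0 + 1/8 = 1/2
  P(B=1) = 1/8 + 1/16 + 1/16 = 1/4
  P(B=2) = 1/16 + 1/8 + 1/16 = 1/4

H(A) = -[(9/16)·log₂(9/16) + (3/16)·log₂(3/16) + (1/4)·log₂(1/4)]
  = 0.4669 + 0.4528 + 0.5000
  = 1.4197 bits
H(B) = -[(1/2)·log₂(1/2) + (1/4)·log₂(1/4) + (1/4)·log₂(1/4)]
  = 0.5000 + 0.5000 + 0.5000
  = 1.5000 bits
H(A,B) = -[(3/8)·log₂(3/8) + (1/8)·log₂(1/8) + (1/16)·log₂(1/16) + (1/16)·log₂(1/16) + (1/8)·log₂(1/8) + (1/8)·log₂(1/8) + (1/16)·log₂(1/16) + (1/16)·log₂(1/16)]
  = 0.5306 + 0.3750 + 0.2500 + 0.2500 + 0.3750 + 0.3750 + 0.2500 + 0.2500
  = 2.6556 bits

I(A;B) = H(A) + H(B) - H(A,B)
  = 1.4197 + 1.5000 - 2.6556
  = 0.2641 bits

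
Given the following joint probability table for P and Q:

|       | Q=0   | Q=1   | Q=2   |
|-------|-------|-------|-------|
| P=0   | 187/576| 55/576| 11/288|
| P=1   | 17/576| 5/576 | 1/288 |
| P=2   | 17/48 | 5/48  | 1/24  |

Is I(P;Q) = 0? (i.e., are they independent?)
Marginal P(P) (row sums):
  P(P=0) = 187/576 + 55/576 + 11/288 = 11/24
  P(P=1) = 17/576 + 5/576 + 1/288 = 1/24
  P(P=2) = 17/48 + 5/48 + 1/24 = 1/2
Marginal P(Q) (column sums):
  P(Q=0) = 187/576 + 17/576 + 17/48 = 17/24
  P(Q=1) = 55/576 + 5/576 + 5/48 = 5/24
  P(Q=2) = 11/288 + 1/288 + 1/24 = 1/12

P and Q are independent iff P(P=i,Q=j) = P(P=i)·P(Q=j) for every cell.
  P(P=0)·P(Q=0) = 11/24 × 17/24 = 187/576 = P(P=0,Q=0) ✓
  P(P=0)·P(Q=1) = 11/24 × 5/24 = 55/576 = P(P=0,Q=1) ✓
  P(P=0)·P(Q=2) = 11/24 × 1/12 = 11/288 = P(P=0,Q=2) ✓
  P(P=1)·P(Q=0) = 1/24 × 17/24 = 17/576 = P(P=1,Q=0) ✓
  P(P=1)·P(Q=1) = 1/24 × 5/24 = 5/576 = P(P=1,Q=1) ✓
  P(P=1)·P(Q=2) = 1/24 × 1/12 = 1/288 = P(P=1,Q=2) ✓
  P(P=2)·P(Q=0) = 1/2 × 17/24 = 17/48 = P(P=2,Q=0) ✓
  P(P=2)·P(Q=1) = 1/2 × 5/24 = 5/48 = P(P=2,Q=1) ✓
  P(P=2)·P(Q=2) = 1/2 × 1/12 = 1/24 = P(P=2,Q=2) ✓

Yes, P and Q are independent: every cell factors, so I(P;Q) = 0 bits.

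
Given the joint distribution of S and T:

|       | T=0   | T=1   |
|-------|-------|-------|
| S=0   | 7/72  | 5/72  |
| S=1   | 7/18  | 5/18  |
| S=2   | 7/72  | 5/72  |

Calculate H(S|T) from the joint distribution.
Marginal P(T) (column sums):
  P(T=0) = 7/72 + 7/18 + 7/72 = 7/12
  P(T=1) = 5/72 + 5/18 + 5/72 = 5/12

H(S|T) = -Σ P(S,T)·log₂ P(S|T), where P(S|T) = P(S,T) / P(T)
  (S=0,T=0): P(S|T) = (7/72)/(7/12) = 1/6;  -(7/72)·log₂(1/6) = 0.2513
  (S=0,T=1): P(S|T) = (5/72)/(5/12) = 1/6;  -(5/72)·log₂(1/6) = 0.1795
  (S=1,T=0): P(S|T) = (7/18)/(7/12) = 2/3;  -(7/18)·log₂(2/3) = 0.2275
  (S=1,T=1): P(S|T) = (5/18)/(5/12) = 2/3;  -(5/18)·log₂(2/3) = 0.1625
  (S=2,T=0): P(S|T) = (7/72)/(7/12) = 1/6;  -(7/72)·log₂(1/6) = 0.2513
  (S=2,T=1): P(S|T) = (5/72)/(5/12) = 1/6;  -(5/72)·log₂(1/6) = 0.1795
H(S|T) = 0.2513 + 0.1795 + 0.2275 + 0.1625 + 0.2513 + 0.1795
  = 1.2516 bits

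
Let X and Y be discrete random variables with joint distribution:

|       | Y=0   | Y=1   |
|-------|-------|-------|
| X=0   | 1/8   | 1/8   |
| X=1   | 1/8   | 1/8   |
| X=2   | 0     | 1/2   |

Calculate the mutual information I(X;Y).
Marginal P(X) (row sums):
  P(X=0) = 1/8 + 1/8 = 1/4
  P(X=1) = 1/8 + 1/8 = 1/4
  P(X=2) = 0 + 1/2 = 1/2
Marginal P(Y) (column sums):
  P(Y=0) = 1/8 + 1/8 + 0 = 1/4
  P(Y=1) = 1/8 + 1/8 + 1/2 = 3/4

H(X) = -[(1/4)·log₂(1/4) + (1/4)·log₂(1/4) + (1/2)·log₂(1/2)]
  = 0.5000 + 0.5000 + 0.5000
  = 1.5000 bits
H(Y) = -[(1/4)·log₂(1/4) + (3/4)·log₂(3/4)]
  = 0.5000 + 0.3113
  = 0.8113 bits
H(X,Y) = -[(1/8)·log₂(1/8) + (1/8)·log₂(1/8) + (1/8)·log₂(1/8) + (1/8)·log₂(1/8) + (1/2)·log₂(1/2)]
  = 0.3750 + 0.3750 + 0.3750 + 0.3750 + 0.5000
  = 2.0000 bits

I(X;Y) = H(X) + H(Y) - H(X,Y)
  = 1.5000 + 0.8113 - 2.0000
  = 0.3113 bits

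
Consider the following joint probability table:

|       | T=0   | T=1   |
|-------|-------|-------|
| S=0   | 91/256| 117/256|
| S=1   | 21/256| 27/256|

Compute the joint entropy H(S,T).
H(S,T) = -Σ P(S,T) log₂ P(S,T), summed over the non-zero cells:
H(S,T) = -[(91/256)·log₂(91/256) + (117/256)·log₂(117/256) + (21/256)·log₂(21/256) + (27/256)·log₂(27/256)]
  = 0.5304 + 0.5163 + 0.2959 + 0.3423
  = 1.6849 bits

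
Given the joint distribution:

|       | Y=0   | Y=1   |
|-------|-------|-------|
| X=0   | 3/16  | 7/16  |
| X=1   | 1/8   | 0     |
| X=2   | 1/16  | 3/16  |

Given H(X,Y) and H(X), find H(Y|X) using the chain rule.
From the chain rule: H(X,Y) = H(X) + H(Y|X)
Therefore: H(Y|X) = H(X,Y) - H(X)

H(X,Y) = -[(3/16)·log₂(3/16) + (7/16)·log₂(7/16) + (1/8)·log₂(1/8) + (1/16)·log₂(1/16) + (3/16)·log₂(3/16)]
  = 0.4528 + 0.5218 + 0.3750 + 0.2500 + 0.4528
  = 2.0524 bits
Marginal P(X) (row sums):
  P(X=0) = 3/16 + 7/16 = 5/8
  P(X=1) = 1/8 + 0 = 1/8
  P(X=2) = 1/16 + 3/16 = 1/4
H(X) = -[(5/8)·log₂(5/8) + (1/8)·log₂(1/8) + (1/4)·log₂(1/4)]
  = 0.4238 + 0.3750 + 0.5000
  = 1.2988 bits

H(Y|X) = 2.0524 - 1.2988 = 0.7536 bits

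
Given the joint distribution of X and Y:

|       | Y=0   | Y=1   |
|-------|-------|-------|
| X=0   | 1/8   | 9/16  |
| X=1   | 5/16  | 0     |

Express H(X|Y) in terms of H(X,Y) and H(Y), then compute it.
H(X|Y) = H(X,Y) - H(Y)

Marginal P(Y) (column sums):
  P(Y=0) = 1/8 + 5/16 = 7/16
  P(Y=1) = 9/16 + 0 = 9/16

H(X,Y) = -[(1/8)·log₂(1/8) + (9/16)·log₂(9/16) + (5/16)·log₂(5/16)]
  = 0.3750 + 0.4669 + 0.5244
  = 1.3663 bits
H(Y) = -[(7/16)·log₂(7/16) + (9/16)·log₂(9/16)]
  = 0.5218 + 0.4669
  = 0.9887 bits

H(X|Y) = 1.3663 - 0.9887 = 0.3776 bits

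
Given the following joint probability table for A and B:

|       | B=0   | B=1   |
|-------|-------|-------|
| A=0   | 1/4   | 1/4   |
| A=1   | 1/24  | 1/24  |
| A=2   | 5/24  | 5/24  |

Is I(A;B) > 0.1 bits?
Marginal P(A) (row sums):
  P(A=0) = 1/4 + 1/4 = 1/2
  P(A=1) = 1/24 + 1/24 = 1/12
  P(A=2) = 5/24 + 5/24 = 5/12
Marginal P(B) (column sums):
  P(B=0) = 1/4 + 1/24 + 5/24 = 1/2
  P(B=1) = 1/4 + 1/24 + 5/24 = 1/2

H(A) = -[(1/2)·log₂(1/2) + (1/12)·log₂(1/12) + (5/12)·log₂(5/12)]
  = 0.5000 + 0.2987 + 0.5263
  = 1.3250 bits
H(B) = -[(1/2)·log₂(1/2) + (1/2)·log₂(1/2)]
  = 0.5000 + 0.5000
  = 1.0000 bits
H(A,B) = -[(1/4)·log₂(1/4) + (1/4)·log₂(1/4) + (1/24)·log₂(1/24) + (1/24)·log₂(1/24) + (5/24)·log₂(5/24) + (5/24)·log₂(5/24)]
  = 0.5000 + 0.5000 + 0.1910 + 0.1910 + 0.4715 + 0.4715
  = 2.3250 bits

I(A;B) = H(A) + H(B) - H(A,B)
  = 1.3250 + 1.0000 - 2.3250
  = 0.0000 bits

No. I(A;B) = 0.0000 bits, which is ≤ 0.1 bits.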